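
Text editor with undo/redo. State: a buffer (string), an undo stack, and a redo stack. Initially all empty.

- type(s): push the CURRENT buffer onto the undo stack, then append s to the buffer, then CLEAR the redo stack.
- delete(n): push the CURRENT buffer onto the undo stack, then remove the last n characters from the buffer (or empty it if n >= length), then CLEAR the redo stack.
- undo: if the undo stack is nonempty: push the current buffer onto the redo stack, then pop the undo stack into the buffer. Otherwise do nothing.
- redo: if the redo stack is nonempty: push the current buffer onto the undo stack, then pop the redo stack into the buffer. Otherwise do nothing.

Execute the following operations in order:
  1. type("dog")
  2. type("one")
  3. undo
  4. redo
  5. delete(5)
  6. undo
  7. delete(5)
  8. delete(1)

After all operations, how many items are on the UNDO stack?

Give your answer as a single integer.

After op 1 (type): buf='dog' undo_depth=1 redo_depth=0
After op 2 (type): buf='dogone' undo_depth=2 redo_depth=0
After op 3 (undo): buf='dog' undo_depth=1 redo_depth=1
After op 4 (redo): buf='dogone' undo_depth=2 redo_depth=0
After op 5 (delete): buf='d' undo_depth=3 redo_depth=0
After op 6 (undo): buf='dogone' undo_depth=2 redo_depth=1
After op 7 (delete): buf='d' undo_depth=3 redo_depth=0
After op 8 (delete): buf='(empty)' undo_depth=4 redo_depth=0

Answer: 4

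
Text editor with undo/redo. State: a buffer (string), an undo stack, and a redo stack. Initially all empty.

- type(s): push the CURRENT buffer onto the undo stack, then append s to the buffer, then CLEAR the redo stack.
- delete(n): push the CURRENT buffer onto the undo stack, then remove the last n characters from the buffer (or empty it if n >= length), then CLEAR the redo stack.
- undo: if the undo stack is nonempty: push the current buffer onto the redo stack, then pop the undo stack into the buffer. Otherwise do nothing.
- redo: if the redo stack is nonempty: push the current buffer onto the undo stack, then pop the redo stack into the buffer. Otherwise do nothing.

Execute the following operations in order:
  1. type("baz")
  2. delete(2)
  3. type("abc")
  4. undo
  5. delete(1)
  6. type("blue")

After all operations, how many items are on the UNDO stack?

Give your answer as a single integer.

Answer: 4

Derivation:
After op 1 (type): buf='baz' undo_depth=1 redo_depth=0
After op 2 (delete): buf='b' undo_depth=2 redo_depth=0
After op 3 (type): buf='babc' undo_depth=3 redo_depth=0
After op 4 (undo): buf='b' undo_depth=2 redo_depth=1
After op 5 (delete): buf='(empty)' undo_depth=3 redo_depth=0
After op 6 (type): buf='blue' undo_depth=4 redo_depth=0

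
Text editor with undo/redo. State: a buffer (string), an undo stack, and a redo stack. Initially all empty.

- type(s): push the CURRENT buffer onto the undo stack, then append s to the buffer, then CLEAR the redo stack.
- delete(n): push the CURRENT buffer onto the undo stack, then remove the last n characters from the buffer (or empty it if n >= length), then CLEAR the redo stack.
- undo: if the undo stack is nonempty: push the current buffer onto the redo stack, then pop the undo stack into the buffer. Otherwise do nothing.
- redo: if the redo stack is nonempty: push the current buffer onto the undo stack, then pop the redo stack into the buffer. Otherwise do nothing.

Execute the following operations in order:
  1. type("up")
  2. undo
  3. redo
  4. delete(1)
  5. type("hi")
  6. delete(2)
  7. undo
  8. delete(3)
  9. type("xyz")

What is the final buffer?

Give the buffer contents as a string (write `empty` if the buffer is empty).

Answer: xyz

Derivation:
After op 1 (type): buf='up' undo_depth=1 redo_depth=0
After op 2 (undo): buf='(empty)' undo_depth=0 redo_depth=1
After op 3 (redo): buf='up' undo_depth=1 redo_depth=0
After op 4 (delete): buf='u' undo_depth=2 redo_depth=0
After op 5 (type): buf='uhi' undo_depth=3 redo_depth=0
After op 6 (delete): buf='u' undo_depth=4 redo_depth=0
After op 7 (undo): buf='uhi' undo_depth=3 redo_depth=1
After op 8 (delete): buf='(empty)' undo_depth=4 redo_depth=0
After op 9 (type): buf='xyz' undo_depth=5 redo_depth=0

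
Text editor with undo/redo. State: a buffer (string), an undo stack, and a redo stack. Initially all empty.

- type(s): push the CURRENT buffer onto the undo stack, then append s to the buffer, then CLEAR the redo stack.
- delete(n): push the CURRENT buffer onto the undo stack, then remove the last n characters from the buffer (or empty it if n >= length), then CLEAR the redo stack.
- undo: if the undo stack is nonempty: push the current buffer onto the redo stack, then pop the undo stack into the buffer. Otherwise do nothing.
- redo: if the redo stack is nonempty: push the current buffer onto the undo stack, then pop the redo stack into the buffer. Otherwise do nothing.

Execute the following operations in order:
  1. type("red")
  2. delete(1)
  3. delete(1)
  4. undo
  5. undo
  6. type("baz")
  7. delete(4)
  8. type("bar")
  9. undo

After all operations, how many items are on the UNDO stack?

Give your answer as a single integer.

After op 1 (type): buf='red' undo_depth=1 redo_depth=0
After op 2 (delete): buf='re' undo_depth=2 redo_depth=0
After op 3 (delete): buf='r' undo_depth=3 redo_depth=0
After op 4 (undo): buf='re' undo_depth=2 redo_depth=1
After op 5 (undo): buf='red' undo_depth=1 redo_depth=2
After op 6 (type): buf='redbaz' undo_depth=2 redo_depth=0
After op 7 (delete): buf='re' undo_depth=3 redo_depth=0
After op 8 (type): buf='rebar' undo_depth=4 redo_depth=0
After op 9 (undo): buf='re' undo_depth=3 redo_depth=1

Answer: 3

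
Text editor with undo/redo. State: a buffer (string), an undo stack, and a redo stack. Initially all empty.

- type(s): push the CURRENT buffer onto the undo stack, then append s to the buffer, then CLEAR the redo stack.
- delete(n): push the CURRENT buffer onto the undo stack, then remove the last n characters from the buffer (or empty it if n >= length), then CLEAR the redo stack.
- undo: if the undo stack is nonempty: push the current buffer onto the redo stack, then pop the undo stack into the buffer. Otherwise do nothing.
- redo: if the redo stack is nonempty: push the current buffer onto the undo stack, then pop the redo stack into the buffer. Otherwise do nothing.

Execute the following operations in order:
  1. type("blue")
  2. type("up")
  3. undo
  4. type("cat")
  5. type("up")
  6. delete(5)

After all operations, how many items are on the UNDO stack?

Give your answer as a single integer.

Answer: 4

Derivation:
After op 1 (type): buf='blue' undo_depth=1 redo_depth=0
After op 2 (type): buf='blueup' undo_depth=2 redo_depth=0
After op 3 (undo): buf='blue' undo_depth=1 redo_depth=1
After op 4 (type): buf='bluecat' undo_depth=2 redo_depth=0
After op 5 (type): buf='bluecatup' undo_depth=3 redo_depth=0
After op 6 (delete): buf='blue' undo_depth=4 redo_depth=0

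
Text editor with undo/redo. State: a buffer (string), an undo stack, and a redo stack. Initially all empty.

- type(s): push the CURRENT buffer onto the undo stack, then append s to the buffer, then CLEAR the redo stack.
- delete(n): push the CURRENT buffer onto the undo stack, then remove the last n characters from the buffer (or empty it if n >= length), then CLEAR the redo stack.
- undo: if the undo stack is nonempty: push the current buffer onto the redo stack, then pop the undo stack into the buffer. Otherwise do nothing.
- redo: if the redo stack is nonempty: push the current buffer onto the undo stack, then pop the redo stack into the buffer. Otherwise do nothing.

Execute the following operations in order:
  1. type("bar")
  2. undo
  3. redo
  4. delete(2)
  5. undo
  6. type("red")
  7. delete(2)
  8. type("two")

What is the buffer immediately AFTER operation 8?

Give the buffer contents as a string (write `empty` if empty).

After op 1 (type): buf='bar' undo_depth=1 redo_depth=0
After op 2 (undo): buf='(empty)' undo_depth=0 redo_depth=1
After op 3 (redo): buf='bar' undo_depth=1 redo_depth=0
After op 4 (delete): buf='b' undo_depth=2 redo_depth=0
After op 5 (undo): buf='bar' undo_depth=1 redo_depth=1
After op 6 (type): buf='barred' undo_depth=2 redo_depth=0
After op 7 (delete): buf='barr' undo_depth=3 redo_depth=0
After op 8 (type): buf='barrtwo' undo_depth=4 redo_depth=0

Answer: barrtwo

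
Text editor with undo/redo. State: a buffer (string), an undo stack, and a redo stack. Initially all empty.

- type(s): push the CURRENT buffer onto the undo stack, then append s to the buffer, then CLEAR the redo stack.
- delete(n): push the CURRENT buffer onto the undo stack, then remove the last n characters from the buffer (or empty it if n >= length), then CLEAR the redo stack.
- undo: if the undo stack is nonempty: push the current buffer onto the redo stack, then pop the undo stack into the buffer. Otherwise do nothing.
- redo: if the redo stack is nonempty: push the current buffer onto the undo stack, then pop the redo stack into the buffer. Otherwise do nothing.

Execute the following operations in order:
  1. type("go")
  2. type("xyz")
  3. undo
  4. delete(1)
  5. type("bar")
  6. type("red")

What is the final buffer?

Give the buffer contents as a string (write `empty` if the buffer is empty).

After op 1 (type): buf='go' undo_depth=1 redo_depth=0
After op 2 (type): buf='goxyz' undo_depth=2 redo_depth=0
After op 3 (undo): buf='go' undo_depth=1 redo_depth=1
After op 4 (delete): buf='g' undo_depth=2 redo_depth=0
After op 5 (type): buf='gbar' undo_depth=3 redo_depth=0
After op 6 (type): buf='gbarred' undo_depth=4 redo_depth=0

Answer: gbarred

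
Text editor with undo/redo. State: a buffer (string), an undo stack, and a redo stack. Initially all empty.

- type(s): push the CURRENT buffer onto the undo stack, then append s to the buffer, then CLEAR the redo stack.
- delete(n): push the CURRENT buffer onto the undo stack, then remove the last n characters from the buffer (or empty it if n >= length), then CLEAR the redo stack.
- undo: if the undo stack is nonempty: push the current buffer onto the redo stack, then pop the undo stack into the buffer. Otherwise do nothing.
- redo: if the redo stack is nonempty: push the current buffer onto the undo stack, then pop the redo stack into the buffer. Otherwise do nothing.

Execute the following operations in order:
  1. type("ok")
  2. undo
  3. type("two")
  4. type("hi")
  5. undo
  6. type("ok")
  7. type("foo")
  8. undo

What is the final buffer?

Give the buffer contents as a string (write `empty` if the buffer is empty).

After op 1 (type): buf='ok' undo_depth=1 redo_depth=0
After op 2 (undo): buf='(empty)' undo_depth=0 redo_depth=1
After op 3 (type): buf='two' undo_depth=1 redo_depth=0
After op 4 (type): buf='twohi' undo_depth=2 redo_depth=0
After op 5 (undo): buf='two' undo_depth=1 redo_depth=1
After op 6 (type): buf='twook' undo_depth=2 redo_depth=0
After op 7 (type): buf='twookfoo' undo_depth=3 redo_depth=0
After op 8 (undo): buf='twook' undo_depth=2 redo_depth=1

Answer: twook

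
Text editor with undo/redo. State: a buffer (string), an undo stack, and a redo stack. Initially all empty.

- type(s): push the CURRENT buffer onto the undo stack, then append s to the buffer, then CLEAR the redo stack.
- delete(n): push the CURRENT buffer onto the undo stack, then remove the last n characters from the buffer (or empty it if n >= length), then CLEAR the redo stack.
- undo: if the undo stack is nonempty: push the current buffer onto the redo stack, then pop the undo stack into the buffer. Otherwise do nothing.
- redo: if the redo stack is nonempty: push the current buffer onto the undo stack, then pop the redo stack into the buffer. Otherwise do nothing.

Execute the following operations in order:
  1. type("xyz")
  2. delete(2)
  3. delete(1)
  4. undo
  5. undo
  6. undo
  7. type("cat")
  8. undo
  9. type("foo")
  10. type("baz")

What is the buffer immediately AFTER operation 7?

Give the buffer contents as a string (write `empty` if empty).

After op 1 (type): buf='xyz' undo_depth=1 redo_depth=0
After op 2 (delete): buf='x' undo_depth=2 redo_depth=0
After op 3 (delete): buf='(empty)' undo_depth=3 redo_depth=0
After op 4 (undo): buf='x' undo_depth=2 redo_depth=1
After op 5 (undo): buf='xyz' undo_depth=1 redo_depth=2
After op 6 (undo): buf='(empty)' undo_depth=0 redo_depth=3
After op 7 (type): buf='cat' undo_depth=1 redo_depth=0

Answer: cat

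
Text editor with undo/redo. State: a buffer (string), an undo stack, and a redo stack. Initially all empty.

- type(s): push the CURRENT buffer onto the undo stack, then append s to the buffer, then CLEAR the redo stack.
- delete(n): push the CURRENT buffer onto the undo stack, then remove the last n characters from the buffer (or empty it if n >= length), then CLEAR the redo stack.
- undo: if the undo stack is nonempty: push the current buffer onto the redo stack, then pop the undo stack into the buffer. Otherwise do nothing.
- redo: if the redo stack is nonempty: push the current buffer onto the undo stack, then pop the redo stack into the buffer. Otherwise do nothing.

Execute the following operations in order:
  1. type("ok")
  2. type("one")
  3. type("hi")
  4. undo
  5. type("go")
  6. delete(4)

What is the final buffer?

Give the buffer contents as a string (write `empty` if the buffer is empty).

After op 1 (type): buf='ok' undo_depth=1 redo_depth=0
After op 2 (type): buf='okone' undo_depth=2 redo_depth=0
After op 3 (type): buf='okonehi' undo_depth=3 redo_depth=0
After op 4 (undo): buf='okone' undo_depth=2 redo_depth=1
After op 5 (type): buf='okonego' undo_depth=3 redo_depth=0
After op 6 (delete): buf='oko' undo_depth=4 redo_depth=0

Answer: oko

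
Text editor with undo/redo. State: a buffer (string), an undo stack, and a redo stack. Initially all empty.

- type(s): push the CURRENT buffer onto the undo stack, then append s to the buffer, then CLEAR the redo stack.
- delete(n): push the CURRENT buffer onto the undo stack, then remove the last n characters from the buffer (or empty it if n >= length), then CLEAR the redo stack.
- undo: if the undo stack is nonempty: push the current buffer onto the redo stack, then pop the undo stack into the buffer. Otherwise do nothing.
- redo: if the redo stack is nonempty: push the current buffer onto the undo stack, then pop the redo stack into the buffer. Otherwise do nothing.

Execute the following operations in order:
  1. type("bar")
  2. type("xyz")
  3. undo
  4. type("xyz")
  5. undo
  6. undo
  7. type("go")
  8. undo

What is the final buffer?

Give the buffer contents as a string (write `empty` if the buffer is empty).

After op 1 (type): buf='bar' undo_depth=1 redo_depth=0
After op 2 (type): buf='barxyz' undo_depth=2 redo_depth=0
After op 3 (undo): buf='bar' undo_depth=1 redo_depth=1
After op 4 (type): buf='barxyz' undo_depth=2 redo_depth=0
After op 5 (undo): buf='bar' undo_depth=1 redo_depth=1
After op 6 (undo): buf='(empty)' undo_depth=0 redo_depth=2
After op 7 (type): buf='go' undo_depth=1 redo_depth=0
After op 8 (undo): buf='(empty)' undo_depth=0 redo_depth=1

Answer: empty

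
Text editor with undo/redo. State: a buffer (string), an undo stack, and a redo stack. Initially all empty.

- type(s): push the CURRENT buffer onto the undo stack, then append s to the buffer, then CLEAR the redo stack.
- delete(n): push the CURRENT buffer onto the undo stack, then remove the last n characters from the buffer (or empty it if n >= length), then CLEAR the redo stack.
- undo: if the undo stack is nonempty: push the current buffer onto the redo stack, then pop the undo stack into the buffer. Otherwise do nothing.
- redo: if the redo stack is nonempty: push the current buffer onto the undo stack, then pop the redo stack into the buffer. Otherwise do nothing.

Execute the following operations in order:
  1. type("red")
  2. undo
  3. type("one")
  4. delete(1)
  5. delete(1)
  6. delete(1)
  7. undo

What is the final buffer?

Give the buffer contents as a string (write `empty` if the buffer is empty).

After op 1 (type): buf='red' undo_depth=1 redo_depth=0
After op 2 (undo): buf='(empty)' undo_depth=0 redo_depth=1
After op 3 (type): buf='one' undo_depth=1 redo_depth=0
After op 4 (delete): buf='on' undo_depth=2 redo_depth=0
After op 5 (delete): buf='o' undo_depth=3 redo_depth=0
After op 6 (delete): buf='(empty)' undo_depth=4 redo_depth=0
After op 7 (undo): buf='o' undo_depth=3 redo_depth=1

Answer: o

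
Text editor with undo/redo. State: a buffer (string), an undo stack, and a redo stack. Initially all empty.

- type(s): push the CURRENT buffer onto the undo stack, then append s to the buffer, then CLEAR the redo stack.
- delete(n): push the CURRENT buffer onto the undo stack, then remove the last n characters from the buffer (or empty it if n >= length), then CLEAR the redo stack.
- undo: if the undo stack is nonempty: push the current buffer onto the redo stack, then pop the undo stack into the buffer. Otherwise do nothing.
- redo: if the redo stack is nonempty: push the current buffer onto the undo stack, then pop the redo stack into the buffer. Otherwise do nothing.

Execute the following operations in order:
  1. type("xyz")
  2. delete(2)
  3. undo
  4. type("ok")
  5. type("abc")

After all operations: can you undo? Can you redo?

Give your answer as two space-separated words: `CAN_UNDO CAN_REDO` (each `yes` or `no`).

Answer: yes no

Derivation:
After op 1 (type): buf='xyz' undo_depth=1 redo_depth=0
After op 2 (delete): buf='x' undo_depth=2 redo_depth=0
After op 3 (undo): buf='xyz' undo_depth=1 redo_depth=1
After op 4 (type): buf='xyzok' undo_depth=2 redo_depth=0
After op 5 (type): buf='xyzokabc' undo_depth=3 redo_depth=0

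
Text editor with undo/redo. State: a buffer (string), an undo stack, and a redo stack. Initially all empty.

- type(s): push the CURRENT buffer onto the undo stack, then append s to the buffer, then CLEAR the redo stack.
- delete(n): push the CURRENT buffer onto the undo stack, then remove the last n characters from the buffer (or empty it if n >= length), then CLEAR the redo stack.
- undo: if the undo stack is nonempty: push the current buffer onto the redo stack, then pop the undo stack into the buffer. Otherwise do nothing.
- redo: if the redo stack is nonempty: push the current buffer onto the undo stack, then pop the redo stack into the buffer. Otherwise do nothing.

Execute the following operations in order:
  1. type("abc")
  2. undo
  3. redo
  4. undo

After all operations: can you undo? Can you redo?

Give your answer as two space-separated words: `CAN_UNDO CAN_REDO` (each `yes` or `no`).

Answer: no yes

Derivation:
After op 1 (type): buf='abc' undo_depth=1 redo_depth=0
After op 2 (undo): buf='(empty)' undo_depth=0 redo_depth=1
After op 3 (redo): buf='abc' undo_depth=1 redo_depth=0
After op 4 (undo): buf='(empty)' undo_depth=0 redo_depth=1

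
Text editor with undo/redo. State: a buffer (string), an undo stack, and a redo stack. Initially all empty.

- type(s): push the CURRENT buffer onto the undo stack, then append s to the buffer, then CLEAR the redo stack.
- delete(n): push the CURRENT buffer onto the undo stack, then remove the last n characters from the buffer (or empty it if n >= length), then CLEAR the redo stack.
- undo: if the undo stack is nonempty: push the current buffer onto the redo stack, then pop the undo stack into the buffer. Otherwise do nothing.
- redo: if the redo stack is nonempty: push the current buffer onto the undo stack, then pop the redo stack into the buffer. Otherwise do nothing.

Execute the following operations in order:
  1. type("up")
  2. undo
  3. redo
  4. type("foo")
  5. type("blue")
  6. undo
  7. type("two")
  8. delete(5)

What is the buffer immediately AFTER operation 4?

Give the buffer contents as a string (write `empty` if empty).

After op 1 (type): buf='up' undo_depth=1 redo_depth=0
After op 2 (undo): buf='(empty)' undo_depth=0 redo_depth=1
After op 3 (redo): buf='up' undo_depth=1 redo_depth=0
After op 4 (type): buf='upfoo' undo_depth=2 redo_depth=0

Answer: upfoo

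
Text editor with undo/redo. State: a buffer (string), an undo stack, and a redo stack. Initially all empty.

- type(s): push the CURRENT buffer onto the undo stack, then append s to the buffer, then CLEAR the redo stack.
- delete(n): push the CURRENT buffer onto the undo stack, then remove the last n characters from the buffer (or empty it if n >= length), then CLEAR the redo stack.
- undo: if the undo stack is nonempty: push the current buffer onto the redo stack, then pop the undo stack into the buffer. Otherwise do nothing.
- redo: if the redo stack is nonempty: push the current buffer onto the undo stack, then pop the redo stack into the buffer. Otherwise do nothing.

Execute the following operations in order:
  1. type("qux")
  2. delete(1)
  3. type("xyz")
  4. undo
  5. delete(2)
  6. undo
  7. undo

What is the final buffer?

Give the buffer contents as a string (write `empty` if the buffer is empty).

Answer: qux

Derivation:
After op 1 (type): buf='qux' undo_depth=1 redo_depth=0
After op 2 (delete): buf='qu' undo_depth=2 redo_depth=0
After op 3 (type): buf='quxyz' undo_depth=3 redo_depth=0
After op 4 (undo): buf='qu' undo_depth=2 redo_depth=1
After op 5 (delete): buf='(empty)' undo_depth=3 redo_depth=0
After op 6 (undo): buf='qu' undo_depth=2 redo_depth=1
After op 7 (undo): buf='qux' undo_depth=1 redo_depth=2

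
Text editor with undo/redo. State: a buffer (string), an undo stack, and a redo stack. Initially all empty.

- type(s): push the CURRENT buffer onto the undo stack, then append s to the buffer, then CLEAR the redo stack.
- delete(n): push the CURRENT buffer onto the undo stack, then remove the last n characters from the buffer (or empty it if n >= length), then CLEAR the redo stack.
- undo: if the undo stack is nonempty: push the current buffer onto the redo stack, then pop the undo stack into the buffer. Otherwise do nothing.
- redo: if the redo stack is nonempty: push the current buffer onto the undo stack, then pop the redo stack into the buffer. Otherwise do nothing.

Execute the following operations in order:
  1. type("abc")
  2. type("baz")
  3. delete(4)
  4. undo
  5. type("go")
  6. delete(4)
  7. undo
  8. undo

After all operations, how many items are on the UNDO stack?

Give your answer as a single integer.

Answer: 2

Derivation:
After op 1 (type): buf='abc' undo_depth=1 redo_depth=0
After op 2 (type): buf='abcbaz' undo_depth=2 redo_depth=0
After op 3 (delete): buf='ab' undo_depth=3 redo_depth=0
After op 4 (undo): buf='abcbaz' undo_depth=2 redo_depth=1
After op 5 (type): buf='abcbazgo' undo_depth=3 redo_depth=0
After op 6 (delete): buf='abcb' undo_depth=4 redo_depth=0
After op 7 (undo): buf='abcbazgo' undo_depth=3 redo_depth=1
After op 8 (undo): buf='abcbaz' undo_depth=2 redo_depth=2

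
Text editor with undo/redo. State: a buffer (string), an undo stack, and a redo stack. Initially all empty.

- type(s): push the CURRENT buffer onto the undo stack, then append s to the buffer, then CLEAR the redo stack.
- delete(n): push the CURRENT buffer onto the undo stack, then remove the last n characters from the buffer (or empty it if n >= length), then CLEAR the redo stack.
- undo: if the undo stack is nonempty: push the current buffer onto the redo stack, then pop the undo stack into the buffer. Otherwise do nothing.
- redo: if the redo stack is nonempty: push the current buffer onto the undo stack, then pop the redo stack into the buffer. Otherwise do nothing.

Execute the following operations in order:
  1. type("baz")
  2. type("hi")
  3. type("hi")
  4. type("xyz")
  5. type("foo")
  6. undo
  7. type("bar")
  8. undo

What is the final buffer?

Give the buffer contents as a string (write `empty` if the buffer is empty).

Answer: bazhihixyz

Derivation:
After op 1 (type): buf='baz' undo_depth=1 redo_depth=0
After op 2 (type): buf='bazhi' undo_depth=2 redo_depth=0
After op 3 (type): buf='bazhihi' undo_depth=3 redo_depth=0
After op 4 (type): buf='bazhihixyz' undo_depth=4 redo_depth=0
After op 5 (type): buf='bazhihixyzfoo' undo_depth=5 redo_depth=0
After op 6 (undo): buf='bazhihixyz' undo_depth=4 redo_depth=1
After op 7 (type): buf='bazhihixyzbar' undo_depth=5 redo_depth=0
After op 8 (undo): buf='bazhihixyz' undo_depth=4 redo_depth=1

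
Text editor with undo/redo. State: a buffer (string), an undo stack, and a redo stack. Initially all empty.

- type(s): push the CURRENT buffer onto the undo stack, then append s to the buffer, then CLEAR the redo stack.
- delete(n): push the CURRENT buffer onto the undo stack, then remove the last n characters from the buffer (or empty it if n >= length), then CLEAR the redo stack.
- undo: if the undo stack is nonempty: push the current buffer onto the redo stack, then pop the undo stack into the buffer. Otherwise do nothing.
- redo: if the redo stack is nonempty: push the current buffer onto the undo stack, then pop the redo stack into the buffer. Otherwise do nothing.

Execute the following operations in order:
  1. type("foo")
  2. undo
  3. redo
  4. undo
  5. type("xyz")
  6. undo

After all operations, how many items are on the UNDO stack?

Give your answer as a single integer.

After op 1 (type): buf='foo' undo_depth=1 redo_depth=0
After op 2 (undo): buf='(empty)' undo_depth=0 redo_depth=1
After op 3 (redo): buf='foo' undo_depth=1 redo_depth=0
After op 4 (undo): buf='(empty)' undo_depth=0 redo_depth=1
After op 5 (type): buf='xyz' undo_depth=1 redo_depth=0
After op 6 (undo): buf='(empty)' undo_depth=0 redo_depth=1

Answer: 0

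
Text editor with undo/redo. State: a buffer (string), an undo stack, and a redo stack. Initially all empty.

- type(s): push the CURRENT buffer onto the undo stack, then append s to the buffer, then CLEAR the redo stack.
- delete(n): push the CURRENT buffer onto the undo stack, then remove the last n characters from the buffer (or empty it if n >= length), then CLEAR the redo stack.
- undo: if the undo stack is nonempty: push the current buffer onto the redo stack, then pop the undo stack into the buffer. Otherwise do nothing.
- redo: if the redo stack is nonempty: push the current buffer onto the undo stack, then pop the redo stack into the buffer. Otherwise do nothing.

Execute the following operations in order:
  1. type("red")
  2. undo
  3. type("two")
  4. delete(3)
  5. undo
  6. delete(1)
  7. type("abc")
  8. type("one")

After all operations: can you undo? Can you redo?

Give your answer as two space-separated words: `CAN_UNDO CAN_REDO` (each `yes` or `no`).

Answer: yes no

Derivation:
After op 1 (type): buf='red' undo_depth=1 redo_depth=0
After op 2 (undo): buf='(empty)' undo_depth=0 redo_depth=1
After op 3 (type): buf='two' undo_depth=1 redo_depth=0
After op 4 (delete): buf='(empty)' undo_depth=2 redo_depth=0
After op 5 (undo): buf='two' undo_depth=1 redo_depth=1
After op 6 (delete): buf='tw' undo_depth=2 redo_depth=0
After op 7 (type): buf='twabc' undo_depth=3 redo_depth=0
After op 8 (type): buf='twabcone' undo_depth=4 redo_depth=0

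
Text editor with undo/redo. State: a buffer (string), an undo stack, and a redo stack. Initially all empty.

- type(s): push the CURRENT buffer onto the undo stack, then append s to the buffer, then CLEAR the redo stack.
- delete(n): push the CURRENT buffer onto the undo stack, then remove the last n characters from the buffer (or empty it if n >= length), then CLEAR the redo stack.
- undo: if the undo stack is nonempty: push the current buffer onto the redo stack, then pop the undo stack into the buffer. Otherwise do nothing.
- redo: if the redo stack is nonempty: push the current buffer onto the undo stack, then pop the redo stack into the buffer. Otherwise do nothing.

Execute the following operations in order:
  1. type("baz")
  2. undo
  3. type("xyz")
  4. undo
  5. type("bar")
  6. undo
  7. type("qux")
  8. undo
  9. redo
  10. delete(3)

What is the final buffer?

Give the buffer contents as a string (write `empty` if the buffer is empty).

After op 1 (type): buf='baz' undo_depth=1 redo_depth=0
After op 2 (undo): buf='(empty)' undo_depth=0 redo_depth=1
After op 3 (type): buf='xyz' undo_depth=1 redo_depth=0
After op 4 (undo): buf='(empty)' undo_depth=0 redo_depth=1
After op 5 (type): buf='bar' undo_depth=1 redo_depth=0
After op 6 (undo): buf='(empty)' undo_depth=0 redo_depth=1
After op 7 (type): buf='qux' undo_depth=1 redo_depth=0
After op 8 (undo): buf='(empty)' undo_depth=0 redo_depth=1
After op 9 (redo): buf='qux' undo_depth=1 redo_depth=0
After op 10 (delete): buf='(empty)' undo_depth=2 redo_depth=0

Answer: empty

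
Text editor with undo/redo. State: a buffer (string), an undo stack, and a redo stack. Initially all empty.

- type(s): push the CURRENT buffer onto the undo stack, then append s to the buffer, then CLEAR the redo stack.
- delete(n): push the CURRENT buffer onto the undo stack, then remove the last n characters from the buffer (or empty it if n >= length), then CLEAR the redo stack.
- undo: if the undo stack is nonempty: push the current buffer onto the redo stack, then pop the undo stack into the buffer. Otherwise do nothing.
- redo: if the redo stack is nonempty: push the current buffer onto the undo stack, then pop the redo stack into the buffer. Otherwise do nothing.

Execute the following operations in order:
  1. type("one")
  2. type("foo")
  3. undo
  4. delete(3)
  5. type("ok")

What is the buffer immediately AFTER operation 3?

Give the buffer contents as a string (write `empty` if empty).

After op 1 (type): buf='one' undo_depth=1 redo_depth=0
After op 2 (type): buf='onefoo' undo_depth=2 redo_depth=0
After op 3 (undo): buf='one' undo_depth=1 redo_depth=1

Answer: one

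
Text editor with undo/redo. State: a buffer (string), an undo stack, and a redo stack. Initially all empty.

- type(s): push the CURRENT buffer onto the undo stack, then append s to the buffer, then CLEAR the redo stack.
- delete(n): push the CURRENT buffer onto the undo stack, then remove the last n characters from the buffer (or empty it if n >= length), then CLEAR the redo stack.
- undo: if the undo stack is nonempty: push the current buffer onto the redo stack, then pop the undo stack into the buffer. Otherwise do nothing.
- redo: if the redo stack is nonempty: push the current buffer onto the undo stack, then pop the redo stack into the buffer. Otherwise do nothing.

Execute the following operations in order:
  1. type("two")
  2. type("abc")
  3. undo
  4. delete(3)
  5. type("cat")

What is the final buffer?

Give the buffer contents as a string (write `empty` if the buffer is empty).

After op 1 (type): buf='two' undo_depth=1 redo_depth=0
After op 2 (type): buf='twoabc' undo_depth=2 redo_depth=0
After op 3 (undo): buf='two' undo_depth=1 redo_depth=1
After op 4 (delete): buf='(empty)' undo_depth=2 redo_depth=0
After op 5 (type): buf='cat' undo_depth=3 redo_depth=0

Answer: cat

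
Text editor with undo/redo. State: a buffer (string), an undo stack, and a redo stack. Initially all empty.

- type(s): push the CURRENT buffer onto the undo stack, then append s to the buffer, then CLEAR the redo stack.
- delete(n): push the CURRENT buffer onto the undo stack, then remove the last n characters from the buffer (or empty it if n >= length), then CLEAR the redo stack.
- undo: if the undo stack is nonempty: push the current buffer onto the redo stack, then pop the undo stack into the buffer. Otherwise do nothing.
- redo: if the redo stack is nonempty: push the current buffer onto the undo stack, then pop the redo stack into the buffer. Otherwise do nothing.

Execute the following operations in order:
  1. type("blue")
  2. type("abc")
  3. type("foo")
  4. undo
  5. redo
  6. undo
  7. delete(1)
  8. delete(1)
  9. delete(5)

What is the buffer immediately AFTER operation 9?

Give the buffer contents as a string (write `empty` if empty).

Answer: empty

Derivation:
After op 1 (type): buf='blue' undo_depth=1 redo_depth=0
After op 2 (type): buf='blueabc' undo_depth=2 redo_depth=0
After op 3 (type): buf='blueabcfoo' undo_depth=3 redo_depth=0
After op 4 (undo): buf='blueabc' undo_depth=2 redo_depth=1
After op 5 (redo): buf='blueabcfoo' undo_depth=3 redo_depth=0
After op 6 (undo): buf='blueabc' undo_depth=2 redo_depth=1
After op 7 (delete): buf='blueab' undo_depth=3 redo_depth=0
After op 8 (delete): buf='bluea' undo_depth=4 redo_depth=0
After op 9 (delete): buf='(empty)' undo_depth=5 redo_depth=0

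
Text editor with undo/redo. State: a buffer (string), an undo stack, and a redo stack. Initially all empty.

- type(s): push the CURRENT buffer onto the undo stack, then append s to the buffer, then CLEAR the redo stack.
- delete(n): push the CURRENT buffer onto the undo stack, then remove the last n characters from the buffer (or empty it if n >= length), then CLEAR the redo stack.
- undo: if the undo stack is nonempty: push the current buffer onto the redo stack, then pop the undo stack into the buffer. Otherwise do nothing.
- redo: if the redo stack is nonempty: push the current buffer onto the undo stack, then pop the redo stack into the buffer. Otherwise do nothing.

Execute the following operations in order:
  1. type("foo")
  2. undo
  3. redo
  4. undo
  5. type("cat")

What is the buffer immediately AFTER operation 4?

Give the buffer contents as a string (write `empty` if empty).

After op 1 (type): buf='foo' undo_depth=1 redo_depth=0
After op 2 (undo): buf='(empty)' undo_depth=0 redo_depth=1
After op 3 (redo): buf='foo' undo_depth=1 redo_depth=0
After op 4 (undo): buf='(empty)' undo_depth=0 redo_depth=1

Answer: empty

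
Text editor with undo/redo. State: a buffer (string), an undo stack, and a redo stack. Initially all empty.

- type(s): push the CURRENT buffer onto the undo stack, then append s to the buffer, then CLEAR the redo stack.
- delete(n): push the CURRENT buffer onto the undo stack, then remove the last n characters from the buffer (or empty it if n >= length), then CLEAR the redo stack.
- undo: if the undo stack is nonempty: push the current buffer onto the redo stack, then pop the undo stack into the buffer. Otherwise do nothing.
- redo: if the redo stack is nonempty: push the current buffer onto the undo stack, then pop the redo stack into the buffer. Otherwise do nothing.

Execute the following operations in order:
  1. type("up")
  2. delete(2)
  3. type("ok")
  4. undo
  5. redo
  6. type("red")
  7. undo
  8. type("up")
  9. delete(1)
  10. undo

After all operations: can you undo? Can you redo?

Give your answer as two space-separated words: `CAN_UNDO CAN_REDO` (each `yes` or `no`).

After op 1 (type): buf='up' undo_depth=1 redo_depth=0
After op 2 (delete): buf='(empty)' undo_depth=2 redo_depth=0
After op 3 (type): buf='ok' undo_depth=3 redo_depth=0
After op 4 (undo): buf='(empty)' undo_depth=2 redo_depth=1
After op 5 (redo): buf='ok' undo_depth=3 redo_depth=0
After op 6 (type): buf='okred' undo_depth=4 redo_depth=0
After op 7 (undo): buf='ok' undo_depth=3 redo_depth=1
After op 8 (type): buf='okup' undo_depth=4 redo_depth=0
After op 9 (delete): buf='oku' undo_depth=5 redo_depth=0
After op 10 (undo): buf='okup' undo_depth=4 redo_depth=1

Answer: yes yes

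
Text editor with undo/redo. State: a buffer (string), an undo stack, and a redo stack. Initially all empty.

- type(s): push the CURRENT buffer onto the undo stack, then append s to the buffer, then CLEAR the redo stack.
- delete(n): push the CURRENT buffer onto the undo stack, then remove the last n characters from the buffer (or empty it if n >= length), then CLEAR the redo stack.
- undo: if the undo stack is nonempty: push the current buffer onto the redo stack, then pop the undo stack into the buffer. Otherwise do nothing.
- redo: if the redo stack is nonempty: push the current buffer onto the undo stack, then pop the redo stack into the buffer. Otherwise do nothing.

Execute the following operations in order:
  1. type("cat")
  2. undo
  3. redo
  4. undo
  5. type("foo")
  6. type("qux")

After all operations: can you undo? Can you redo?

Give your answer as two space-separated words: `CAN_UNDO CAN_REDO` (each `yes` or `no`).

Answer: yes no

Derivation:
After op 1 (type): buf='cat' undo_depth=1 redo_depth=0
After op 2 (undo): buf='(empty)' undo_depth=0 redo_depth=1
After op 3 (redo): buf='cat' undo_depth=1 redo_depth=0
After op 4 (undo): buf='(empty)' undo_depth=0 redo_depth=1
After op 5 (type): buf='foo' undo_depth=1 redo_depth=0
After op 6 (type): buf='fooqux' undo_depth=2 redo_depth=0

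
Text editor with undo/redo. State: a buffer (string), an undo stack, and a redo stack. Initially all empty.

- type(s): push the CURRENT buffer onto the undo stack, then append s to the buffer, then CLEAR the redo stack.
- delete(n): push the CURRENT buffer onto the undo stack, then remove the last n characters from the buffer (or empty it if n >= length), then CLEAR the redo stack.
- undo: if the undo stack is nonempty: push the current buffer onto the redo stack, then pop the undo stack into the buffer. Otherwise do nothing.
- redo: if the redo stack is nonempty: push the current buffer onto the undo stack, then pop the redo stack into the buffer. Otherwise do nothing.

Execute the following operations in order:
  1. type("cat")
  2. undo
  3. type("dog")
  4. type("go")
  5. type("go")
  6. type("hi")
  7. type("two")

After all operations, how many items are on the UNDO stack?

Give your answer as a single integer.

Answer: 5

Derivation:
After op 1 (type): buf='cat' undo_depth=1 redo_depth=0
After op 2 (undo): buf='(empty)' undo_depth=0 redo_depth=1
After op 3 (type): buf='dog' undo_depth=1 redo_depth=0
After op 4 (type): buf='doggo' undo_depth=2 redo_depth=0
After op 5 (type): buf='doggogo' undo_depth=3 redo_depth=0
After op 6 (type): buf='doggogohi' undo_depth=4 redo_depth=0
After op 7 (type): buf='doggogohitwo' undo_depth=5 redo_depth=0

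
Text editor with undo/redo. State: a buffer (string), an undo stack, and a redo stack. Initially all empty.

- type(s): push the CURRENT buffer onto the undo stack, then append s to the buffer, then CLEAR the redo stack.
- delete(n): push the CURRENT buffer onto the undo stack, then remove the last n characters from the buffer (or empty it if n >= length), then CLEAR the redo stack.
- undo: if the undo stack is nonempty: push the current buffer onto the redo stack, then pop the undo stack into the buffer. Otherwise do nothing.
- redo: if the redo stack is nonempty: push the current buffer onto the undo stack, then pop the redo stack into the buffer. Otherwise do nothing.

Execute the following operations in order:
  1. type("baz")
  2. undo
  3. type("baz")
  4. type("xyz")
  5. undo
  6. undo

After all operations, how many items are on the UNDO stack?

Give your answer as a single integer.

Answer: 0

Derivation:
After op 1 (type): buf='baz' undo_depth=1 redo_depth=0
After op 2 (undo): buf='(empty)' undo_depth=0 redo_depth=1
After op 3 (type): buf='baz' undo_depth=1 redo_depth=0
After op 4 (type): buf='bazxyz' undo_depth=2 redo_depth=0
After op 5 (undo): buf='baz' undo_depth=1 redo_depth=1
After op 6 (undo): buf='(empty)' undo_depth=0 redo_depth=2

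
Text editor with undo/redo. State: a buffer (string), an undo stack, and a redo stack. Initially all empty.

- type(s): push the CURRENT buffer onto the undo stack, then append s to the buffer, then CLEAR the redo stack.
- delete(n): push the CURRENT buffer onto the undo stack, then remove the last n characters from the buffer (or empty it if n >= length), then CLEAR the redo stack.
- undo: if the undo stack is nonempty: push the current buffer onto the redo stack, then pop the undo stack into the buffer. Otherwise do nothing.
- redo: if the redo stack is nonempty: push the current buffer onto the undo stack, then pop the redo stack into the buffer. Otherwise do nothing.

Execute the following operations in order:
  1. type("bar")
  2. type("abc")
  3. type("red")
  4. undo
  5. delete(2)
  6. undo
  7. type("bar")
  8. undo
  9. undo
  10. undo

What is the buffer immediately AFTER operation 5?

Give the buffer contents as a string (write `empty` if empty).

After op 1 (type): buf='bar' undo_depth=1 redo_depth=0
After op 2 (type): buf='barabc' undo_depth=2 redo_depth=0
After op 3 (type): buf='barabcred' undo_depth=3 redo_depth=0
After op 4 (undo): buf='barabc' undo_depth=2 redo_depth=1
After op 5 (delete): buf='bara' undo_depth=3 redo_depth=0

Answer: bara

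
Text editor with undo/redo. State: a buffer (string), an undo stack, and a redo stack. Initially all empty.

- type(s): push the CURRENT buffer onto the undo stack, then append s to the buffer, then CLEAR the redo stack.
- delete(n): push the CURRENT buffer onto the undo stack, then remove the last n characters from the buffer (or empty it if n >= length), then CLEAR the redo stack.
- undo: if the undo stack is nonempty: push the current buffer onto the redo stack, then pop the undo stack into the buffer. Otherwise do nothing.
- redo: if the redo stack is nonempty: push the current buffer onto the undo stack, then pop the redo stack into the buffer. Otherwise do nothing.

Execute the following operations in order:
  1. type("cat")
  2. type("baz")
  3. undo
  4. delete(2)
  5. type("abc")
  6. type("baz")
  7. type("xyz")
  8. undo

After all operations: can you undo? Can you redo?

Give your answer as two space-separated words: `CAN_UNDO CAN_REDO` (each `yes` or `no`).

Answer: yes yes

Derivation:
After op 1 (type): buf='cat' undo_depth=1 redo_depth=0
After op 2 (type): buf='catbaz' undo_depth=2 redo_depth=0
After op 3 (undo): buf='cat' undo_depth=1 redo_depth=1
After op 4 (delete): buf='c' undo_depth=2 redo_depth=0
After op 5 (type): buf='cabc' undo_depth=3 redo_depth=0
After op 6 (type): buf='cabcbaz' undo_depth=4 redo_depth=0
After op 7 (type): buf='cabcbazxyz' undo_depth=5 redo_depth=0
After op 8 (undo): buf='cabcbaz' undo_depth=4 redo_depth=1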